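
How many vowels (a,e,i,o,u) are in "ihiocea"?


Input: ihiocea
Checking each character:
  'i' at position 0: vowel (running total: 1)
  'h' at position 1: consonant
  'i' at position 2: vowel (running total: 2)
  'o' at position 3: vowel (running total: 3)
  'c' at position 4: consonant
  'e' at position 5: vowel (running total: 4)
  'a' at position 6: vowel (running total: 5)
Total vowels: 5

5


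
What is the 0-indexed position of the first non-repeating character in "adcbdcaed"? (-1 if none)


Input: adcbdcaed
Character frequencies:
  'a': 2
  'b': 1
  'c': 2
  'd': 3
  'e': 1
Scanning left to right for freq == 1:
  Position 0 ('a'): freq=2, skip
  Position 1 ('d'): freq=3, skip
  Position 2 ('c'): freq=2, skip
  Position 3 ('b'): unique! => answer = 3

3


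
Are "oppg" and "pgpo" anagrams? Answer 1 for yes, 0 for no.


Strings: "oppg", "pgpo"
Sorted first:  gopp
Sorted second: gopp
Sorted forms match => anagrams

1


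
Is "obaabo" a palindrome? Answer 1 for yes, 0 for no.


Input: obaabo
Reversed: obaabo
  Compare pos 0 ('o') with pos 5 ('o'): match
  Compare pos 1 ('b') with pos 4 ('b'): match
  Compare pos 2 ('a') with pos 3 ('a'): match
Result: palindrome

1


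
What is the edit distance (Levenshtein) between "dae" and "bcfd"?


Computing edit distance: "dae" -> "bcfd"
DP table:
           b    c    f    d
      0    1    2    3    4
  d   1    1    2    3    3
  a   2    2    2    3    4
  e   3    3    3    3    4
Edit distance = dp[3][4] = 4

4


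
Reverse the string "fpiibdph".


Input: fpiibdph
Reading characters right to left:
  Position 7: 'h'
  Position 6: 'p'
  Position 5: 'd'
  Position 4: 'b'
  Position 3: 'i'
  Position 2: 'i'
  Position 1: 'p'
  Position 0: 'f'
Reversed: hpdbiipf

hpdbiipf


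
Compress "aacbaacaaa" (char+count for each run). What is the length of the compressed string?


Input: aacbaacaaa
Runs:
  'a' x 2 => "a2"
  'c' x 1 => "c1"
  'b' x 1 => "b1"
  'a' x 2 => "a2"
  'c' x 1 => "c1"
  'a' x 3 => "a3"
Compressed: "a2c1b1a2c1a3"
Compressed length: 12

12


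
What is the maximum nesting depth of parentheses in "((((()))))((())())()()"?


Input: "((((()))))((())())()()"
Tracking depth:
  Position 0 '(': depth becomes 1
  Position 1 '(': depth becomes 2
  Position 2 '(': depth becomes 3
  Position 3 '(': depth becomes 4
  Position 4 '(': depth becomes 5
  Position 5 ')': depth becomes 4
  Position 6 ')': depth becomes 3
  Position 7 ')': depth becomes 2
  Position 8 ')': depth becomes 1
  Position 9 ')': depth becomes 0
  Position 10 '(': depth becomes 1
  Position 11 '(': depth becomes 2
  Position 12 '(': depth becomes 3
  Position 13 ')': depth becomes 2
  Position 14 ')': depth becomes 1
  Position 15 '(': depth becomes 2
  Position 16 ')': depth becomes 1
  Position 17 ')': depth becomes 0
  Position 18 '(': depth becomes 1
  Position 19 ')': depth becomes 0
  Position 20 '(': depth becomes 1
  Position 21 ')': depth becomes 0
Maximum depth reached: 5

5


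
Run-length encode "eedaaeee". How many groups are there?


Input: eedaaeee
Scanning for consecutive runs:
  Group 1: 'e' x 2 (positions 0-1)
  Group 2: 'd' x 1 (positions 2-2)
  Group 3: 'a' x 2 (positions 3-4)
  Group 4: 'e' x 3 (positions 5-7)
Total groups: 4

4


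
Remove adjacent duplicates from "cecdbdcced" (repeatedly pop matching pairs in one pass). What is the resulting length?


Input: cecdbdcced
Stack-based adjacent duplicate removal:
  Read 'c': push. Stack: c
  Read 'e': push. Stack: ce
  Read 'c': push. Stack: cec
  Read 'd': push. Stack: cecd
  Read 'b': push. Stack: cecdb
  Read 'd': push. Stack: cecdbd
  Read 'c': push. Stack: cecdbdc
  Read 'c': matches stack top 'c' => pop. Stack: cecdbd
  Read 'e': push. Stack: cecdbde
  Read 'd': push. Stack: cecdbded
Final stack: "cecdbded" (length 8)

8


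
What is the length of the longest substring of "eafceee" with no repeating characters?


Input: "eafceee"
Sliding window (track last position of each char):
  Position 0 ('e'): window [0,0] length 1 -- new best
  Position 1 ('a'): window [0,1] length 2 -- new best
  Position 2 ('f'): window [0,2] length 3 -- new best
  Position 3 ('c'): window [0,3] length 4 -- new best
  Position 4 ('e'): repeat (last at 0), move window start to 1
  Position 4 ('e'): window [1,4] length 4
  Position 5 ('e'): repeat (last at 4), move window start to 5
  Position 5 ('e'): window [5,5] length 1
  Position 6 ('e'): repeat (last at 5), move window start to 6
  Position 6 ('e'): window [6,6] length 1
Longest substring with no repeats: "eafc" with length 4

4


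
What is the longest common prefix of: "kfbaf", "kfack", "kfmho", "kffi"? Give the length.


Words: kfbaf, kfack, kfmho, kffi
  Position 0: all 'k' => match
  Position 1: all 'f' => match
  Position 2: ('b', 'a', 'm', 'f') => mismatch, stop
LCP = "kf" (length 2)

2


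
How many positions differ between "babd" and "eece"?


Comparing "babd" and "eece" position by position:
  Position 0: 'b' vs 'e' => DIFFER
  Position 1: 'a' vs 'e' => DIFFER
  Position 2: 'b' vs 'c' => DIFFER
  Position 3: 'd' vs 'e' => DIFFER
Positions that differ: 4

4


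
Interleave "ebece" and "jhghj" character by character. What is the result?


Interleaving "ebece" and "jhghj":
  Position 0: 'e' from first, 'j' from second => "ej"
  Position 1: 'b' from first, 'h' from second => "bh"
  Position 2: 'e' from first, 'g' from second => "eg"
  Position 3: 'c' from first, 'h' from second => "ch"
  Position 4: 'e' from first, 'j' from second => "ej"
Result: ejbhegchej

ejbhegchej


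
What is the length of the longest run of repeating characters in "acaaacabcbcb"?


Input: "acaaacabcbcb"
Scanning for longest run:
  Position 1 ('c'): new char, reset run to 1
  Position 2 ('a'): new char, reset run to 1
  Position 3 ('a'): continues run of 'a', length=2
  Position 4 ('a'): continues run of 'a', length=3
  Position 5 ('c'): new char, reset run to 1
  Position 6 ('a'): new char, reset run to 1
  Position 7 ('b'): new char, reset run to 1
  Position 8 ('c'): new char, reset run to 1
  Position 9 ('b'): new char, reset run to 1
  Position 10 ('c'): new char, reset run to 1
  Position 11 ('b'): new char, reset run to 1
Longest run: 'a' with length 3

3


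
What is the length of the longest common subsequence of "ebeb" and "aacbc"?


LCS of "ebeb" and "aacbc"
DP table:
           a    a    c    b    c
      0    0    0    0    0    0
  e   0    0    0    0    0    0
  b   0    0    0    0    1    1
  e   0    0    0    0    1    1
  b   0    0    0    0    1    1
LCS length = dp[4][5] = 1

1


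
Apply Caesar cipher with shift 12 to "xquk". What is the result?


Caesar cipher: shift "xquk" by 12
  'x' (pos 23) + 12 = pos 9 = 'j'
  'q' (pos 16) + 12 = pos 2 = 'c'
  'u' (pos 20) + 12 = pos 6 = 'g'
  'k' (pos 10) + 12 = pos 22 = 'w'
Result: jcgw

jcgw


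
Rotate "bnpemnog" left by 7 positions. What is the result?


Input: "bnpemnog", rotate left by 7
First 7 characters: "bnpemno"
Remaining characters: "g"
Concatenate remaining + first: "g" + "bnpemno" = "gbnpemno"

gbnpemno


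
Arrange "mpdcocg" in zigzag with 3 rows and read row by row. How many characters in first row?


Zigzag "mpdcocg" into 3 rows:
Placing characters:
  'm' => row 0
  'p' => row 1
  'd' => row 2
  'c' => row 1
  'o' => row 0
  'c' => row 1
  'g' => row 2
Rows:
  Row 0: "mo"
  Row 1: "pcc"
  Row 2: "dg"
First row length: 2

2


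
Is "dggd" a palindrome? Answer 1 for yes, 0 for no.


Input: dggd
Reversed: dggd
  Compare pos 0 ('d') with pos 3 ('d'): match
  Compare pos 1 ('g') with pos 2 ('g'): match
Result: palindrome

1


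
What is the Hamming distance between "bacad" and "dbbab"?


Comparing "bacad" and "dbbab" position by position:
  Position 0: 'b' vs 'd' => differ
  Position 1: 'a' vs 'b' => differ
  Position 2: 'c' vs 'b' => differ
  Position 3: 'a' vs 'a' => same
  Position 4: 'd' vs 'b' => differ
Total differences (Hamming distance): 4

4


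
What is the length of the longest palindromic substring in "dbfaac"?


Input: "dbfaac"
Checking substrings for palindromes:
  [3:5] "aa" (len 2) => palindrome
Longest palindromic substring: "aa" with length 2

2


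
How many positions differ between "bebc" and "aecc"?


Comparing "bebc" and "aecc" position by position:
  Position 0: 'b' vs 'a' => DIFFER
  Position 1: 'e' vs 'e' => same
  Position 2: 'b' vs 'c' => DIFFER
  Position 3: 'c' vs 'c' => same
Positions that differ: 2

2


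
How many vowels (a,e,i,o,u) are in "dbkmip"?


Input: dbkmip
Checking each character:
  'd' at position 0: consonant
  'b' at position 1: consonant
  'k' at position 2: consonant
  'm' at position 3: consonant
  'i' at position 4: vowel (running total: 1)
  'p' at position 5: consonant
Total vowels: 1

1


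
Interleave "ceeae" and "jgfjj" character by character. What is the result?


Interleaving "ceeae" and "jgfjj":
  Position 0: 'c' from first, 'j' from second => "cj"
  Position 1: 'e' from first, 'g' from second => "eg"
  Position 2: 'e' from first, 'f' from second => "ef"
  Position 3: 'a' from first, 'j' from second => "aj"
  Position 4: 'e' from first, 'j' from second => "ej"
Result: cjegefajej

cjegefajej


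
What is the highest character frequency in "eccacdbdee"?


Input: eccacdbdee
Character counts:
  'a': 1
  'b': 1
  'c': 3
  'd': 2
  'e': 3
Maximum frequency: 3

3


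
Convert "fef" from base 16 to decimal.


Input: "fef" in base 16
Positional expansion:
  Digit 'f' (value 15) x 16^2 = 3840
  Digit 'e' (value 14) x 16^1 = 224
  Digit 'f' (value 15) x 16^0 = 15
Sum = 4079

4079


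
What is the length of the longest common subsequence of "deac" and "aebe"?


LCS of "deac" and "aebe"
DP table:
           a    e    b    e
      0    0    0    0    0
  d   0    0    0    0    0
  e   0    0    1    1    1
  a   0    1    1    1    1
  c   0    1    1    1    1
LCS length = dp[4][4] = 1

1


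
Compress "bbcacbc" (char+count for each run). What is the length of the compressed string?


Input: bbcacbc
Runs:
  'b' x 2 => "b2"
  'c' x 1 => "c1"
  'a' x 1 => "a1"
  'c' x 1 => "c1"
  'b' x 1 => "b1"
  'c' x 1 => "c1"
Compressed: "b2c1a1c1b1c1"
Compressed length: 12

12


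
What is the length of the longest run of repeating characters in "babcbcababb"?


Input: "babcbcababb"
Scanning for longest run:
  Position 1 ('a'): new char, reset run to 1
  Position 2 ('b'): new char, reset run to 1
  Position 3 ('c'): new char, reset run to 1
  Position 4 ('b'): new char, reset run to 1
  Position 5 ('c'): new char, reset run to 1
  Position 6 ('a'): new char, reset run to 1
  Position 7 ('b'): new char, reset run to 1
  Position 8 ('a'): new char, reset run to 1
  Position 9 ('b'): new char, reset run to 1
  Position 10 ('b'): continues run of 'b', length=2
Longest run: 'b' with length 2

2


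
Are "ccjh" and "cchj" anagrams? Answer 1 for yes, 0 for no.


Strings: "ccjh", "cchj"
Sorted first:  cchj
Sorted second: cchj
Sorted forms match => anagrams

1


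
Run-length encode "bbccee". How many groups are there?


Input: bbccee
Scanning for consecutive runs:
  Group 1: 'b' x 2 (positions 0-1)
  Group 2: 'c' x 2 (positions 2-3)
  Group 3: 'e' x 2 (positions 4-5)
Total groups: 3

3


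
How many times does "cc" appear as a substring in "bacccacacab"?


Searching for "cc" in "bacccacacab"
Scanning each position:
  Position 0: "ba" => no
  Position 1: "ac" => no
  Position 2: "cc" => MATCH
  Position 3: "cc" => MATCH
  Position 4: "ca" => no
  Position 5: "ac" => no
  Position 6: "ca" => no
  Position 7: "ac" => no
  Position 8: "ca" => no
  Position 9: "ab" => no
Total occurrences: 2

2


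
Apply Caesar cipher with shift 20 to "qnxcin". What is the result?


Caesar cipher: shift "qnxcin" by 20
  'q' (pos 16) + 20 = pos 10 = 'k'
  'n' (pos 13) + 20 = pos 7 = 'h'
  'x' (pos 23) + 20 = pos 17 = 'r'
  'c' (pos 2) + 20 = pos 22 = 'w'
  'i' (pos 8) + 20 = pos 2 = 'c'
  'n' (pos 13) + 20 = pos 7 = 'h'
Result: khrwch

khrwch


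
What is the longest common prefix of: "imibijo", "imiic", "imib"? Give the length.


Words: imibijo, imiic, imib
  Position 0: all 'i' => match
  Position 1: all 'm' => match
  Position 2: all 'i' => match
  Position 3: ('b', 'i', 'b') => mismatch, stop
LCP = "imi" (length 3)

3


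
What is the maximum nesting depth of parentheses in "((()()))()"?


Input: "((()()))()"
Tracking depth:
  Position 0 '(': depth becomes 1
  Position 1 '(': depth becomes 2
  Position 2 '(': depth becomes 3
  Position 3 ')': depth becomes 2
  Position 4 '(': depth becomes 3
  Position 5 ')': depth becomes 2
  Position 6 ')': depth becomes 1
  Position 7 ')': depth becomes 0
  Position 8 '(': depth becomes 1
  Position 9 ')': depth becomes 0
Maximum depth reached: 3

3


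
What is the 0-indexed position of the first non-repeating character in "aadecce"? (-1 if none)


Input: aadecce
Character frequencies:
  'a': 2
  'c': 2
  'd': 1
  'e': 2
Scanning left to right for freq == 1:
  Position 0 ('a'): freq=2, skip
  Position 1 ('a'): freq=2, skip
  Position 2 ('d'): unique! => answer = 2

2


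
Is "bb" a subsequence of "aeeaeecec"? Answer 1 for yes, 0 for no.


Check if "bb" is a subsequence of "aeeaeecec"
Greedy scan:
  Position 0 ('a'): no match needed
  Position 1 ('e'): no match needed
  Position 2 ('e'): no match needed
  Position 3 ('a'): no match needed
  Position 4 ('e'): no match needed
  Position 5 ('e'): no match needed
  Position 6 ('c'): no match needed
  Position 7 ('e'): no match needed
  Position 8 ('c'): no match needed
Only matched 0/2 characters => not a subsequence

0


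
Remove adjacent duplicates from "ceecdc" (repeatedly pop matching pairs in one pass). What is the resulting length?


Input: ceecdc
Stack-based adjacent duplicate removal:
  Read 'c': push. Stack: c
  Read 'e': push. Stack: ce
  Read 'e': matches stack top 'e' => pop. Stack: c
  Read 'c': matches stack top 'c' => pop. Stack: (empty)
  Read 'd': push. Stack: d
  Read 'c': push. Stack: dc
Final stack: "dc" (length 2)

2


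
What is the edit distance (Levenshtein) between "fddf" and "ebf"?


Computing edit distance: "fddf" -> "ebf"
DP table:
           e    b    f
      0    1    2    3
  f   1    1    2    2
  d   2    2    2    3
  d   3    3    3    3
  f   4    4    4    3
Edit distance = dp[4][3] = 3

3


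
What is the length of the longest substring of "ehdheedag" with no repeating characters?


Input: "ehdheedag"
Sliding window (track last position of each char):
  Position 0 ('e'): window [0,0] length 1 -- new best
  Position 1 ('h'): window [0,1] length 2 -- new best
  Position 2 ('d'): window [0,2] length 3 -- new best
  Position 3 ('h'): repeat (last at 1), move window start to 2
  Position 3 ('h'): window [2,3] length 2
  Position 4 ('e'): window [2,4] length 3
  Position 5 ('e'): repeat (last at 4), move window start to 5
  Position 5 ('e'): window [5,5] length 1
  Position 6 ('d'): window [5,6] length 2
  Position 7 ('a'): window [5,7] length 3
  Position 8 ('g'): window [5,8] length 4 -- new best
Longest substring with no repeats: "edag" with length 4

4


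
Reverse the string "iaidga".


Input: iaidga
Reading characters right to left:
  Position 5: 'a'
  Position 4: 'g'
  Position 3: 'd'
  Position 2: 'i'
  Position 1: 'a'
  Position 0: 'i'
Reversed: agdiai

agdiai


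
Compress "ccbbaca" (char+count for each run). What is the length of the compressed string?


Input: ccbbaca
Runs:
  'c' x 2 => "c2"
  'b' x 2 => "b2"
  'a' x 1 => "a1"
  'c' x 1 => "c1"
  'a' x 1 => "a1"
Compressed: "c2b2a1c1a1"
Compressed length: 10

10


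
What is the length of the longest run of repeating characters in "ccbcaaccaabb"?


Input: "ccbcaaccaabb"
Scanning for longest run:
  Position 1 ('c'): continues run of 'c', length=2
  Position 2 ('b'): new char, reset run to 1
  Position 3 ('c'): new char, reset run to 1
  Position 4 ('a'): new char, reset run to 1
  Position 5 ('a'): continues run of 'a', length=2
  Position 6 ('c'): new char, reset run to 1
  Position 7 ('c'): continues run of 'c', length=2
  Position 8 ('a'): new char, reset run to 1
  Position 9 ('a'): continues run of 'a', length=2
  Position 10 ('b'): new char, reset run to 1
  Position 11 ('b'): continues run of 'b', length=2
Longest run: 'c' with length 2

2


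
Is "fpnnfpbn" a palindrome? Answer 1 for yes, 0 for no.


Input: fpnnfpbn
Reversed: nbpfnnpf
  Compare pos 0 ('f') with pos 7 ('n'): MISMATCH
  Compare pos 1 ('p') with pos 6 ('b'): MISMATCH
  Compare pos 2 ('n') with pos 5 ('p'): MISMATCH
  Compare pos 3 ('n') with pos 4 ('f'): MISMATCH
Result: not a palindrome

0


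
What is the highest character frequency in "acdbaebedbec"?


Input: acdbaebedbec
Character counts:
  'a': 2
  'b': 3
  'c': 2
  'd': 2
  'e': 3
Maximum frequency: 3

3


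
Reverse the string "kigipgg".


Input: kigipgg
Reading characters right to left:
  Position 6: 'g'
  Position 5: 'g'
  Position 4: 'p'
  Position 3: 'i'
  Position 2: 'g'
  Position 1: 'i'
  Position 0: 'k'
Reversed: ggpigik

ggpigik


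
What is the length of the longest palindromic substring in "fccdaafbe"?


Input: "fccdaafbe"
Checking substrings for palindromes:
  [1:3] "cc" (len 2) => palindrome
  [4:6] "aa" (len 2) => palindrome
Longest palindromic substring: "cc" with length 2

2


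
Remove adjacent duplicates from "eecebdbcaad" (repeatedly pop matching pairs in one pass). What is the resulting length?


Input: eecebdbcaad
Stack-based adjacent duplicate removal:
  Read 'e': push. Stack: e
  Read 'e': matches stack top 'e' => pop. Stack: (empty)
  Read 'c': push. Stack: c
  Read 'e': push. Stack: ce
  Read 'b': push. Stack: ceb
  Read 'd': push. Stack: cebd
  Read 'b': push. Stack: cebdb
  Read 'c': push. Stack: cebdbc
  Read 'a': push. Stack: cebdbca
  Read 'a': matches stack top 'a' => pop. Stack: cebdbc
  Read 'd': push. Stack: cebdbcd
Final stack: "cebdbcd" (length 7)

7


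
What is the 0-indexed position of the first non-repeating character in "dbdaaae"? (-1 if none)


Input: dbdaaae
Character frequencies:
  'a': 3
  'b': 1
  'd': 2
  'e': 1
Scanning left to right for freq == 1:
  Position 0 ('d'): freq=2, skip
  Position 1 ('b'): unique! => answer = 1

1


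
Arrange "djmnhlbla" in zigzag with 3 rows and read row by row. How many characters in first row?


Zigzag "djmnhlbla" into 3 rows:
Placing characters:
  'd' => row 0
  'j' => row 1
  'm' => row 2
  'n' => row 1
  'h' => row 0
  'l' => row 1
  'b' => row 2
  'l' => row 1
  'a' => row 0
Rows:
  Row 0: "dha"
  Row 1: "jnll"
  Row 2: "mb"
First row length: 3

3


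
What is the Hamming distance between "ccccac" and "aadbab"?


Comparing "ccccac" and "aadbab" position by position:
  Position 0: 'c' vs 'a' => differ
  Position 1: 'c' vs 'a' => differ
  Position 2: 'c' vs 'd' => differ
  Position 3: 'c' vs 'b' => differ
  Position 4: 'a' vs 'a' => same
  Position 5: 'c' vs 'b' => differ
Total differences (Hamming distance): 5

5


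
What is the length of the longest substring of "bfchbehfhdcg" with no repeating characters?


Input: "bfchbehfhdcg"
Sliding window (track last position of each char):
  Position 0 ('b'): window [0,0] length 1 -- new best
  Position 1 ('f'): window [0,1] length 2 -- new best
  Position 2 ('c'): window [0,2] length 3 -- new best
  Position 3 ('h'): window [0,3] length 4 -- new best
  Position 4 ('b'): repeat (last at 0), move window start to 1
  Position 4 ('b'): window [1,4] length 4
  Position 5 ('e'): window [1,5] length 5 -- new best
  Position 6 ('h'): repeat (last at 3), move window start to 4
  Position 6 ('h'): window [4,6] length 3
  Position 7 ('f'): window [4,7] length 4
  Position 8 ('h'): repeat (last at 6), move window start to 7
  Position 8 ('h'): window [7,8] length 2
  Position 9 ('d'): window [7,9] length 3
  Position 10 ('c'): window [7,10] length 4
  Position 11 ('g'): window [7,11] length 5
Longest substring with no repeats: "fchbe" with length 5

5


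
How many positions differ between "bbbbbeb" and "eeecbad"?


Comparing "bbbbbeb" and "eeecbad" position by position:
  Position 0: 'b' vs 'e' => DIFFER
  Position 1: 'b' vs 'e' => DIFFER
  Position 2: 'b' vs 'e' => DIFFER
  Position 3: 'b' vs 'c' => DIFFER
  Position 4: 'b' vs 'b' => same
  Position 5: 'e' vs 'a' => DIFFER
  Position 6: 'b' vs 'd' => DIFFER
Positions that differ: 6

6


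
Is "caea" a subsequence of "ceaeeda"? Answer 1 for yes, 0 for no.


Check if "caea" is a subsequence of "ceaeeda"
Greedy scan:
  Position 0 ('c'): matches sub[0] = 'c'
  Position 1 ('e'): no match needed
  Position 2 ('a'): matches sub[1] = 'a'
  Position 3 ('e'): matches sub[2] = 'e'
  Position 4 ('e'): no match needed
  Position 5 ('d'): no match needed
  Position 6 ('a'): matches sub[3] = 'a'
All 4 characters matched => is a subsequence

1


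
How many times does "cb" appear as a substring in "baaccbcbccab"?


Searching for "cb" in "baaccbcbccab"
Scanning each position:
  Position 0: "ba" => no
  Position 1: "aa" => no
  Position 2: "ac" => no
  Position 3: "cc" => no
  Position 4: "cb" => MATCH
  Position 5: "bc" => no
  Position 6: "cb" => MATCH
  Position 7: "bc" => no
  Position 8: "cc" => no
  Position 9: "ca" => no
  Position 10: "ab" => no
Total occurrences: 2

2


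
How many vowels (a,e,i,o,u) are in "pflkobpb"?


Input: pflkobpb
Checking each character:
  'p' at position 0: consonant
  'f' at position 1: consonant
  'l' at position 2: consonant
  'k' at position 3: consonant
  'o' at position 4: vowel (running total: 1)
  'b' at position 5: consonant
  'p' at position 6: consonant
  'b' at position 7: consonant
Total vowels: 1

1


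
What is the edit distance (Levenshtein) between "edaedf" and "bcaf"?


Computing edit distance: "edaedf" -> "bcaf"
DP table:
           b    c    a    f
      0    1    2    3    4
  e   1    1    2    3    4
  d   2    2    2    3    4
  a   3    3    3    2    3
  e   4    4    4    3    3
  d   5    5    5    4    4
  f   6    6    6    5    4
Edit distance = dp[6][4] = 4

4


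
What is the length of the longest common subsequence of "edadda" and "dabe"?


LCS of "edadda" and "dabe"
DP table:
           d    a    b    e
      0    0    0    0    0
  e   0    0    0    0    1
  d   0    1    1    1    1
  a   0    1    2    2    2
  d   0    1    2    2    2
  d   0    1    2    2    2
  a   0    1    2    2    2
LCS length = dp[6][4] = 2

2


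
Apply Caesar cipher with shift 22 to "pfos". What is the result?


Caesar cipher: shift "pfos" by 22
  'p' (pos 15) + 22 = pos 11 = 'l'
  'f' (pos 5) + 22 = pos 1 = 'b'
  'o' (pos 14) + 22 = pos 10 = 'k'
  's' (pos 18) + 22 = pos 14 = 'o'
Result: lbko

lbko


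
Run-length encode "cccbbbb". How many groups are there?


Input: cccbbbb
Scanning for consecutive runs:
  Group 1: 'c' x 3 (positions 0-2)
  Group 2: 'b' x 4 (positions 3-6)
Total groups: 2

2


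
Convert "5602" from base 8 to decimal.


Input: "5602" in base 8
Positional expansion:
  Digit '5' (value 5) x 8^3 = 2560
  Digit '6' (value 6) x 8^2 = 384
  Digit '0' (value 0) x 8^1 = 0
  Digit '2' (value 2) x 8^0 = 2
Sum = 2946

2946


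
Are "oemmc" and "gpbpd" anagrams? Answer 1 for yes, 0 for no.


Strings: "oemmc", "gpbpd"
Sorted first:  cemmo
Sorted second: bdgpp
Differ at position 0: 'c' vs 'b' => not anagrams

0


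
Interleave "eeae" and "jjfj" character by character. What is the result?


Interleaving "eeae" and "jjfj":
  Position 0: 'e' from first, 'j' from second => "ej"
  Position 1: 'e' from first, 'j' from second => "ej"
  Position 2: 'a' from first, 'f' from second => "af"
  Position 3: 'e' from first, 'j' from second => "ej"
Result: ejejafej

ejejafej


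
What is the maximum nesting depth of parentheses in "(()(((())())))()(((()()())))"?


Input: "(()(((())())))()(((()()())))"
Tracking depth:
  Position 0 '(': depth becomes 1
  Position 1 '(': depth becomes 2
  Position 2 ')': depth becomes 1
  Position 3 '(': depth becomes 2
  Position 4 '(': depth becomes 3
  Position 5 '(': depth becomes 4
  Position 6 '(': depth becomes 5
  Position 7 ')': depth becomes 4
  Position 8 ')': depth becomes 3
  Position 9 '(': depth becomes 4
  Position 10 ')': depth becomes 3
  Position 11 ')': depth becomes 2
  Position 12 ')': depth becomes 1
  Position 13 ')': depth becomes 0
  Position 14 '(': depth becomes 1
  Position 15 ')': depth becomes 0
  Position 16 '(': depth becomes 1
  Position 17 '(': depth becomes 2
  Position 18 '(': depth becomes 3
  Position 19 '(': depth becomes 4
  Position 20 ')': depth becomes 3
  Position 21 '(': depth becomes 4
  Position 22 ')': depth becomes 3
  Position 23 '(': depth becomes 4
  Position 24 ')': depth becomes 3
  Position 25 ')': depth becomes 2
  Position 26 ')': depth becomes 1
  Position 27 ')': depth becomes 0
Maximum depth reached: 5

5


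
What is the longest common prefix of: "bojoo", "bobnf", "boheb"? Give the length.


Words: bojoo, bobnf, boheb
  Position 0: all 'b' => match
  Position 1: all 'o' => match
  Position 2: ('j', 'b', 'h') => mismatch, stop
LCP = "bo" (length 2)

2


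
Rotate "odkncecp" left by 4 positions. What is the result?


Input: "odkncecp", rotate left by 4
First 4 characters: "odkn"
Remaining characters: "cecp"
Concatenate remaining + first: "cecp" + "odkn" = "cecpodkn"

cecpodkn


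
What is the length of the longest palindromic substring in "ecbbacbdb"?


Input: "ecbbacbdb"
Checking substrings for palindromes:
  [6:9] "bdb" (len 3) => palindrome
  [2:4] "bb" (len 2) => palindrome
Longest palindromic substring: "bdb" with length 3

3


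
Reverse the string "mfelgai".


Input: mfelgai
Reading characters right to left:
  Position 6: 'i'
  Position 5: 'a'
  Position 4: 'g'
  Position 3: 'l'
  Position 2: 'e'
  Position 1: 'f'
  Position 0: 'm'
Reversed: iaglefm

iaglefm


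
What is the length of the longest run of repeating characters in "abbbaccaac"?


Input: "abbbaccaac"
Scanning for longest run:
  Position 1 ('b'): new char, reset run to 1
  Position 2 ('b'): continues run of 'b', length=2
  Position 3 ('b'): continues run of 'b', length=3
  Position 4 ('a'): new char, reset run to 1
  Position 5 ('c'): new char, reset run to 1
  Position 6 ('c'): continues run of 'c', length=2
  Position 7 ('a'): new char, reset run to 1
  Position 8 ('a'): continues run of 'a', length=2
  Position 9 ('c'): new char, reset run to 1
Longest run: 'b' with length 3

3


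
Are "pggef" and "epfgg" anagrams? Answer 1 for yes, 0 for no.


Strings: "pggef", "epfgg"
Sorted first:  efggp
Sorted second: efggp
Sorted forms match => anagrams

1


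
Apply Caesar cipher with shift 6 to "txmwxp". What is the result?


Caesar cipher: shift "txmwxp" by 6
  't' (pos 19) + 6 = pos 25 = 'z'
  'x' (pos 23) + 6 = pos 3 = 'd'
  'm' (pos 12) + 6 = pos 18 = 's'
  'w' (pos 22) + 6 = pos 2 = 'c'
  'x' (pos 23) + 6 = pos 3 = 'd'
  'p' (pos 15) + 6 = pos 21 = 'v'
Result: zdscdv

zdscdv


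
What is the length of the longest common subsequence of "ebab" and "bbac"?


LCS of "ebab" and "bbac"
DP table:
           b    b    a    c
      0    0    0    0    0
  e   0    0    0    0    0
  b   0    1    1    1    1
  a   0    1    1    2    2
  b   0    1    2    2    2
LCS length = dp[4][4] = 2

2


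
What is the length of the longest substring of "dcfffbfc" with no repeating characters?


Input: "dcfffbfc"
Sliding window (track last position of each char):
  Position 0 ('d'): window [0,0] length 1 -- new best
  Position 1 ('c'): window [0,1] length 2 -- new best
  Position 2 ('f'): window [0,2] length 3 -- new best
  Position 3 ('f'): repeat (last at 2), move window start to 3
  Position 3 ('f'): window [3,3] length 1
  Position 4 ('f'): repeat (last at 3), move window start to 4
  Position 4 ('f'): window [4,4] length 1
  Position 5 ('b'): window [4,5] length 2
  Position 6 ('f'): repeat (last at 4), move window start to 5
  Position 6 ('f'): window [5,6] length 2
  Position 7 ('c'): window [5,7] length 3
Longest substring with no repeats: "dcf" with length 3

3


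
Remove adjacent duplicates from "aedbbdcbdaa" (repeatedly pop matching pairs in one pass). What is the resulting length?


Input: aedbbdcbdaa
Stack-based adjacent duplicate removal:
  Read 'a': push. Stack: a
  Read 'e': push. Stack: ae
  Read 'd': push. Stack: aed
  Read 'b': push. Stack: aedb
  Read 'b': matches stack top 'b' => pop. Stack: aed
  Read 'd': matches stack top 'd' => pop. Stack: ae
  Read 'c': push. Stack: aec
  Read 'b': push. Stack: aecb
  Read 'd': push. Stack: aecbd
  Read 'a': push. Stack: aecbda
  Read 'a': matches stack top 'a' => pop. Stack: aecbd
Final stack: "aecbd" (length 5)

5


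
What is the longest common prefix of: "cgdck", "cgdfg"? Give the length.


Words: cgdck, cgdfg
  Position 0: all 'c' => match
  Position 1: all 'g' => match
  Position 2: all 'd' => match
  Position 3: ('c', 'f') => mismatch, stop
LCP = "cgd" (length 3)

3


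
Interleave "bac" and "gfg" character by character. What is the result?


Interleaving "bac" and "gfg":
  Position 0: 'b' from first, 'g' from second => "bg"
  Position 1: 'a' from first, 'f' from second => "af"
  Position 2: 'c' from first, 'g' from second => "cg"
Result: bgafcg

bgafcg


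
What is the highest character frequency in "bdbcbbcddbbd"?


Input: bdbcbbcddbbd
Character counts:
  'b': 6
  'c': 2
  'd': 4
Maximum frequency: 6

6


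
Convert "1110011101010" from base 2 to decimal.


Input: "1110011101010" in base 2
Positional expansion:
  Digit '1' (value 1) x 2^12 = 4096
  Digit '1' (value 1) x 2^11 = 2048
  Digit '1' (value 1) x 2^10 = 1024
  Digit '0' (value 0) x 2^9 = 0
  Digit '0' (value 0) x 2^8 = 0
  Digit '1' (value 1) x 2^7 = 128
  Digit '1' (value 1) x 2^6 = 64
  Digit '1' (value 1) x 2^5 = 32
  Digit '0' (value 0) x 2^4 = 0
  Digit '1' (value 1) x 2^3 = 8
  Digit '0' (value 0) x 2^2 = 0
  Digit '1' (value 1) x 2^1 = 2
  Digit '0' (value 0) x 2^0 = 0
Sum = 7402

7402


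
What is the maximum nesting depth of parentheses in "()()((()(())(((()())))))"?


Input: "()()((()(())(((()())))))"
Tracking depth:
  Position 0 '(': depth becomes 1
  Position 1 ')': depth becomes 0
  Position 2 '(': depth becomes 1
  Position 3 ')': depth becomes 0
  Position 4 '(': depth becomes 1
  Position 5 '(': depth becomes 2
  Position 6 '(': depth becomes 3
  Position 7 ')': depth becomes 2
  Position 8 '(': depth becomes 3
  Position 9 '(': depth becomes 4
  Position 10 ')': depth becomes 3
  Position 11 ')': depth becomes 2
  Position 12 '(': depth becomes 3
  Position 13 '(': depth becomes 4
  Position 14 '(': depth becomes 5
  Position 15 '(': depth becomes 6
  Position 16 ')': depth becomes 5
  Position 17 '(': depth becomes 6
  Position 18 ')': depth becomes 5
  Position 19 ')': depth becomes 4
  Position 20 ')': depth becomes 3
  Position 21 ')': depth becomes 2
  Position 22 ')': depth becomes 1
  Position 23 ')': depth becomes 0
Maximum depth reached: 6

6


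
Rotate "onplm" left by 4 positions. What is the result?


Input: "onplm", rotate left by 4
First 4 characters: "onpl"
Remaining characters: "m"
Concatenate remaining + first: "m" + "onpl" = "monpl"

monpl


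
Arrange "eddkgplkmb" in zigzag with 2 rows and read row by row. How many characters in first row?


Zigzag "eddkgplkmb" into 2 rows:
Placing characters:
  'e' => row 0
  'd' => row 1
  'd' => row 0
  'k' => row 1
  'g' => row 0
  'p' => row 1
  'l' => row 0
  'k' => row 1
  'm' => row 0
  'b' => row 1
Rows:
  Row 0: "edglm"
  Row 1: "dkpkb"
First row length: 5

5


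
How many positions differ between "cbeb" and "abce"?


Comparing "cbeb" and "abce" position by position:
  Position 0: 'c' vs 'a' => DIFFER
  Position 1: 'b' vs 'b' => same
  Position 2: 'e' vs 'c' => DIFFER
  Position 3: 'b' vs 'e' => DIFFER
Positions that differ: 3

3


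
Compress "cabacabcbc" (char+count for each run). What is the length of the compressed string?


Input: cabacabcbc
Runs:
  'c' x 1 => "c1"
  'a' x 1 => "a1"
  'b' x 1 => "b1"
  'a' x 1 => "a1"
  'c' x 1 => "c1"
  'a' x 1 => "a1"
  'b' x 1 => "b1"
  'c' x 1 => "c1"
  'b' x 1 => "b1"
  'c' x 1 => "c1"
Compressed: "c1a1b1a1c1a1b1c1b1c1"
Compressed length: 20

20


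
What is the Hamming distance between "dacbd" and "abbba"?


Comparing "dacbd" and "abbba" position by position:
  Position 0: 'd' vs 'a' => differ
  Position 1: 'a' vs 'b' => differ
  Position 2: 'c' vs 'b' => differ
  Position 3: 'b' vs 'b' => same
  Position 4: 'd' vs 'a' => differ
Total differences (Hamming distance): 4

4


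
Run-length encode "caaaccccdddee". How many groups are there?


Input: caaaccccdddee
Scanning for consecutive runs:
  Group 1: 'c' x 1 (positions 0-0)
  Group 2: 'a' x 3 (positions 1-3)
  Group 3: 'c' x 4 (positions 4-7)
  Group 4: 'd' x 3 (positions 8-10)
  Group 5: 'e' x 2 (positions 11-12)
Total groups: 5

5


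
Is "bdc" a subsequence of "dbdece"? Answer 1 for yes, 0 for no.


Check if "bdc" is a subsequence of "dbdece"
Greedy scan:
  Position 0 ('d'): no match needed
  Position 1 ('b'): matches sub[0] = 'b'
  Position 2 ('d'): matches sub[1] = 'd'
  Position 3 ('e'): no match needed
  Position 4 ('c'): matches sub[2] = 'c'
  Position 5 ('e'): no match needed
All 3 characters matched => is a subsequence

1


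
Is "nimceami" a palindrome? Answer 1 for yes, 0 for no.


Input: nimceami
Reversed: imaecmin
  Compare pos 0 ('n') with pos 7 ('i'): MISMATCH
  Compare pos 1 ('i') with pos 6 ('m'): MISMATCH
  Compare pos 2 ('m') with pos 5 ('a'): MISMATCH
  Compare pos 3 ('c') with pos 4 ('e'): MISMATCH
Result: not a palindrome

0


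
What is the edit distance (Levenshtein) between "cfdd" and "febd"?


Computing edit distance: "cfdd" -> "febd"
DP table:
           f    e    b    d
      0    1    2    3    4
  c   1    1    2    3    4
  f   2    1    2    3    4
  d   3    2    2    3    3
  d   4    3    3    3    3
Edit distance = dp[4][4] = 3

3


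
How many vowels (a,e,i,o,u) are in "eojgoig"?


Input: eojgoig
Checking each character:
  'e' at position 0: vowel (running total: 1)
  'o' at position 1: vowel (running total: 2)
  'j' at position 2: consonant
  'g' at position 3: consonant
  'o' at position 4: vowel (running total: 3)
  'i' at position 5: vowel (running total: 4)
  'g' at position 6: consonant
Total vowels: 4

4


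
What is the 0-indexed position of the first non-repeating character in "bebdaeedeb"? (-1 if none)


Input: bebdaeedeb
Character frequencies:
  'a': 1
  'b': 3
  'd': 2
  'e': 4
Scanning left to right for freq == 1:
  Position 0 ('b'): freq=3, skip
  Position 1 ('e'): freq=4, skip
  Position 2 ('b'): freq=3, skip
  Position 3 ('d'): freq=2, skip
  Position 4 ('a'): unique! => answer = 4

4


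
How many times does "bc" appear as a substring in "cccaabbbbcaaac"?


Searching for "bc" in "cccaabbbbcaaac"
Scanning each position:
  Position 0: "cc" => no
  Position 1: "cc" => no
  Position 2: "ca" => no
  Position 3: "aa" => no
  Position 4: "ab" => no
  Position 5: "bb" => no
  Position 6: "bb" => no
  Position 7: "bb" => no
  Position 8: "bc" => MATCH
  Position 9: "ca" => no
  Position 10: "aa" => no
  Position 11: "aa" => no
  Position 12: "ac" => no
Total occurrences: 1

1


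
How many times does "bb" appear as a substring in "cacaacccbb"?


Searching for "bb" in "cacaacccbb"
Scanning each position:
  Position 0: "ca" => no
  Position 1: "ac" => no
  Position 2: "ca" => no
  Position 3: "aa" => no
  Position 4: "ac" => no
  Position 5: "cc" => no
  Position 6: "cc" => no
  Position 7: "cb" => no
  Position 8: "bb" => MATCH
Total occurrences: 1

1


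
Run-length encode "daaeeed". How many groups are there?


Input: daaeeed
Scanning for consecutive runs:
  Group 1: 'd' x 1 (positions 0-0)
  Group 2: 'a' x 2 (positions 1-2)
  Group 3: 'e' x 3 (positions 3-5)
  Group 4: 'd' x 1 (positions 6-6)
Total groups: 4

4


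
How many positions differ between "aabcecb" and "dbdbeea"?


Comparing "aabcecb" and "dbdbeea" position by position:
  Position 0: 'a' vs 'd' => DIFFER
  Position 1: 'a' vs 'b' => DIFFER
  Position 2: 'b' vs 'd' => DIFFER
  Position 3: 'c' vs 'b' => DIFFER
  Position 4: 'e' vs 'e' => same
  Position 5: 'c' vs 'e' => DIFFER
  Position 6: 'b' vs 'a' => DIFFER
Positions that differ: 6

6


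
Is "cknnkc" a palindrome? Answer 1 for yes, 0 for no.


Input: cknnkc
Reversed: cknnkc
  Compare pos 0 ('c') with pos 5 ('c'): match
  Compare pos 1 ('k') with pos 4 ('k'): match
  Compare pos 2 ('n') with pos 3 ('n'): match
Result: palindrome

1


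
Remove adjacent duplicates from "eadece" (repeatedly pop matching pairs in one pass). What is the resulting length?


Input: eadece
Stack-based adjacent duplicate removal:
  Read 'e': push. Stack: e
  Read 'a': push. Stack: ea
  Read 'd': push. Stack: ead
  Read 'e': push. Stack: eade
  Read 'c': push. Stack: eadec
  Read 'e': push. Stack: eadece
Final stack: "eadece" (length 6)

6


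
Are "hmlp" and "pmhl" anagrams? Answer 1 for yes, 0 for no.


Strings: "hmlp", "pmhl"
Sorted first:  hlmp
Sorted second: hlmp
Sorted forms match => anagrams

1


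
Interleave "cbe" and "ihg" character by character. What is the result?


Interleaving "cbe" and "ihg":
  Position 0: 'c' from first, 'i' from second => "ci"
  Position 1: 'b' from first, 'h' from second => "bh"
  Position 2: 'e' from first, 'g' from second => "eg"
Result: cibheg

cibheg


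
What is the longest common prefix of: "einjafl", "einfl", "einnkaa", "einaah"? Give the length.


Words: einjafl, einfl, einnkaa, einaah
  Position 0: all 'e' => match
  Position 1: all 'i' => match
  Position 2: all 'n' => match
  Position 3: ('j', 'f', 'n', 'a') => mismatch, stop
LCP = "ein" (length 3)

3


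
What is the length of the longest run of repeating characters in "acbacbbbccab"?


Input: "acbacbbbccab"
Scanning for longest run:
  Position 1 ('c'): new char, reset run to 1
  Position 2 ('b'): new char, reset run to 1
  Position 3 ('a'): new char, reset run to 1
  Position 4 ('c'): new char, reset run to 1
  Position 5 ('b'): new char, reset run to 1
  Position 6 ('b'): continues run of 'b', length=2
  Position 7 ('b'): continues run of 'b', length=3
  Position 8 ('c'): new char, reset run to 1
  Position 9 ('c'): continues run of 'c', length=2
  Position 10 ('a'): new char, reset run to 1
  Position 11 ('b'): new char, reset run to 1
Longest run: 'b' with length 3

3


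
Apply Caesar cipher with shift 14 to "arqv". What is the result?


Caesar cipher: shift "arqv" by 14
  'a' (pos 0) + 14 = pos 14 = 'o'
  'r' (pos 17) + 14 = pos 5 = 'f'
  'q' (pos 16) + 14 = pos 4 = 'e'
  'v' (pos 21) + 14 = pos 9 = 'j'
Result: ofej

ofej


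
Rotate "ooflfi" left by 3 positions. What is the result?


Input: "ooflfi", rotate left by 3
First 3 characters: "oof"
Remaining characters: "lfi"
Concatenate remaining + first: "lfi" + "oof" = "lfioof"

lfioof


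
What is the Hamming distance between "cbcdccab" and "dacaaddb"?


Comparing "cbcdccab" and "dacaaddb" position by position:
  Position 0: 'c' vs 'd' => differ
  Position 1: 'b' vs 'a' => differ
  Position 2: 'c' vs 'c' => same
  Position 3: 'd' vs 'a' => differ
  Position 4: 'c' vs 'a' => differ
  Position 5: 'c' vs 'd' => differ
  Position 6: 'a' vs 'd' => differ
  Position 7: 'b' vs 'b' => same
Total differences (Hamming distance): 6

6


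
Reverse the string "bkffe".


Input: bkffe
Reading characters right to left:
  Position 4: 'e'
  Position 3: 'f'
  Position 2: 'f'
  Position 1: 'k'
  Position 0: 'b'
Reversed: effkb

effkb


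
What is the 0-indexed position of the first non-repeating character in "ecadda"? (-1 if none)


Input: ecadda
Character frequencies:
  'a': 2
  'c': 1
  'd': 2
  'e': 1
Scanning left to right for freq == 1:
  Position 0 ('e'): unique! => answer = 0

0


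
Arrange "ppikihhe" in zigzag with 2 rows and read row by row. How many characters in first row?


Zigzag "ppikihhe" into 2 rows:
Placing characters:
  'p' => row 0
  'p' => row 1
  'i' => row 0
  'k' => row 1
  'i' => row 0
  'h' => row 1
  'h' => row 0
  'e' => row 1
Rows:
  Row 0: "piih"
  Row 1: "pkhe"
First row length: 4

4
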